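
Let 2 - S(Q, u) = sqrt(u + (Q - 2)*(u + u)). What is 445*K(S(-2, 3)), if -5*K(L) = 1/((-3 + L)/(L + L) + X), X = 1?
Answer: -2047/33 - 89*I*sqrt(21)/33 ≈ -62.03 - 12.359*I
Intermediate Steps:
S(Q, u) = 2 - sqrt(u + 2*u*(-2 + Q)) (S(Q, u) = 2 - sqrt(u + (Q - 2)*(u + u)) = 2 - sqrt(u + (-2 + Q)*(2*u)) = 2 - sqrt(u + 2*u*(-2 + Q)))
K(L) = -1/(5*(1 + (-3 + L)/(2*L))) (K(L) = -1/(5*((-3 + L)/(L + L) + 1)) = -1/(5*((-3 + L)/((2*L)) + 1)) = -1/(5*((-3 + L)*(1/(2*L)) + 1)) = -1/(5*((-3 + L)/(2*L) + 1)) = -1/(5*(1 + (-3 + L)/(2*L))))
445*K(S(-2, 3)) = 445*(-2*(2 - sqrt(3*(-3 + 2*(-2))))/(-15 + 15*(2 - sqrt(3*(-3 + 2*(-2)))))) = 445*(-2*(2 - sqrt(3*(-3 - 4)))/(-15 + 15*(2 - sqrt(3*(-3 - 4))))) = 445*(-2*(2 - sqrt(3*(-7)))/(-15 + 15*(2 - sqrt(3*(-7))))) = 445*(-2*(2 - sqrt(-21))/(-15 + 15*(2 - sqrt(-21)))) = 445*(-2*(2 - I*sqrt(21))/(-15 + 15*(2 - I*sqrt(21)))) = 445*(-2*(2 - I*sqrt(21))/(-15 + (30 - 15*I*sqrt(21)))) = 445*(-2*(2 - I*sqrt(21))/(15 - 15*I*sqrt(21))) = -890*(2 - I*sqrt(21))/(15 - 15*I*sqrt(21))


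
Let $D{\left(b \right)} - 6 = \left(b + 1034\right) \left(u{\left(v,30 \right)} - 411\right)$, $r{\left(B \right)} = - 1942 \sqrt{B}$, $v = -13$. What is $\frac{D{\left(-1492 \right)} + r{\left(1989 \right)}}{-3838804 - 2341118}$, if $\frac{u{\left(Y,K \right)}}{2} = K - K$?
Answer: $- \frac{498}{16349} + \frac{971 \sqrt{221}}{1029987} \approx -0.016446$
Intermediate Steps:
$u{\left(Y,K \right)} = 0$ ($u{\left(Y,K \right)} = 2 \left(K - K\right) = 2 \cdot 0 = 0$)
$D{\left(b \right)} = -424968 - 411 b$ ($D{\left(b \right)} = 6 + \left(b + 1034\right) \left(0 - 411\right) = 6 + \left(1034 + b\right) \left(-411\right) = 6 - \left(424974 + 411 b\right) = -424968 - 411 b$)
$\frac{D{\left(-1492 \right)} + r{\left(1989 \right)}}{-3838804 - 2341118} = \frac{\left(-424968 - -613212\right) - 1942 \sqrt{1989}}{-3838804 - 2341118} = \frac{\left(-424968 + 613212\right) - 1942 \cdot 3 \sqrt{221}}{-6179922} = \left(188244 - 5826 \sqrt{221}\right) \left(- \frac{1}{6179922}\right) = - \frac{498}{16349} + \frac{971 \sqrt{221}}{1029987}$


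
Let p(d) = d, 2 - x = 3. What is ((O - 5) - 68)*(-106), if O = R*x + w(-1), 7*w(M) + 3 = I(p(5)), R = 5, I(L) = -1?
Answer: 58300/7 ≈ 8328.6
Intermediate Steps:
x = -1 (x = 2 - 1*3 = 2 - 3 = -1)
w(M) = -4/7 (w(M) = -3/7 + (⅐)*(-1) = -3/7 - ⅐ = -4/7)
O = -39/7 (O = 5*(-1) - 4/7 = -5 - 4/7 = -39/7 ≈ -5.5714)
((O - 5) - 68)*(-106) = ((-39/7 - 5) - 68)*(-106) = (-74/7 - 68)*(-106) = -550/7*(-106) = 58300/7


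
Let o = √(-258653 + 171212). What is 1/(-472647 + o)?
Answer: -157549/74465091350 - I*√87441/223395274050 ≈ -2.1157e-6 - 1.3237e-9*I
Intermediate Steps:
o = I*√87441 (o = √(-87441) = I*√87441 ≈ 295.7*I)
1/(-472647 + o) = 1/(-472647 + I*√87441)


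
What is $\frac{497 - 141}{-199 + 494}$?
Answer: $\frac{356}{295} \approx 1.2068$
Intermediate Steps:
$\frac{497 - 141}{-199 + 494} = \frac{497 + \left(-169 + 28\right)}{295} = \left(497 - 141\right) \frac{1}{295} = 356 \cdot \frac{1}{295} = \frac{356}{295}$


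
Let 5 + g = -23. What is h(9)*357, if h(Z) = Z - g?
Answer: 13209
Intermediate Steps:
g = -28 (g = -5 - 23 = -28)
h(Z) = 28 + Z (h(Z) = Z - 1*(-28) = Z + 28 = 28 + Z)
h(9)*357 = (28 + 9)*357 = 37*357 = 13209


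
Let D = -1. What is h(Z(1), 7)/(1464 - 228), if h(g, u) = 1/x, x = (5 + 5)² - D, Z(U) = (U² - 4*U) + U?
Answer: 1/124836 ≈ 8.0105e-6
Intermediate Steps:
Z(U) = U² - 3*U
x = 101 (x = (5 + 5)² - 1*(-1) = 10² + 1 = 100 + 1 = 101)
h(g, u) = 1/101
h(Z(1), 7)/(1464 - 228) = 1/(101*(1464 - 228)) = (1/101)/1236 = (1/101)*(1/1236) = 1/124836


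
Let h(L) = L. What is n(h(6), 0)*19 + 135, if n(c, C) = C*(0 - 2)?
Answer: 135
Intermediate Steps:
n(c, C) = -2*C (n(c, C) = C*(-2) = -2*C)
n(h(6), 0)*19 + 135 = -2*0*19 + 135 = 0*19 + 135 = 0 + 135 = 135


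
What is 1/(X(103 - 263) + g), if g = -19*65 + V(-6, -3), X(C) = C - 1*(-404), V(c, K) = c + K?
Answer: -1/1000 ≈ -0.0010000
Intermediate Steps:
V(c, K) = K + c
X(C) = 404 + C (X(C) = C + 404 = 404 + C)
g = -1244 (g = -19*65 + (-3 - 6) = -1235 - 9 = -1244)
1/(X(103 - 263) + g) = 1/((404 + (103 - 263)) - 1244) = 1/((404 - 160) - 1244) = 1/(244 - 1244) = 1/(-1000) = -1/1000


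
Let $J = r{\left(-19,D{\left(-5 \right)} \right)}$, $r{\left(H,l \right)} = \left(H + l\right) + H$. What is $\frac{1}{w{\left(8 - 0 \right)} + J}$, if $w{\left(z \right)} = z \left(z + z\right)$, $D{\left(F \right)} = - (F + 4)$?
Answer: $\frac{1}{91} \approx 0.010989$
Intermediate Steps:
$D{\left(F \right)} = -4 - F$ ($D{\left(F \right)} = - (4 + F) = -4 - F$)
$r{\left(H,l \right)} = l + 2 H$
$J = -37$ ($J = \left(-4 - -5\right) + 2 \left(-19\right) = \left(-4 + 5\right) - 38 = 1 - 38 = -37$)
$w{\left(z \right)} = 2 z^{2}$ ($w{\left(z \right)} = z 2 z = 2 z^{2}$)
$\frac{1}{w{\left(8 - 0 \right)} + J} = \frac{1}{2 \left(8 - 0\right)^{2} - 37} = \frac{1}{2 \left(8 + 0\right)^{2} - 37} = \frac{1}{2 \cdot 8^{2} - 37} = \frac{1}{2 \cdot 64 - 37} = \frac{1}{128 - 37} = \frac{1}{91}$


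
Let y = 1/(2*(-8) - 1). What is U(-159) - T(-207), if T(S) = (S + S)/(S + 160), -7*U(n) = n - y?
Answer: 11104/799 ≈ 13.897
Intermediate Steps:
y = -1/17 (y = 1/(-16 - 1) = 1/(-17) = -1/17 ≈ -0.058824)
U(n) = -1/119 - n/7 (U(n) = -(n - 1*(-1/17))/7 = -(n + 1/17)/7 = -(1/17 + n)/7 = -1/119 - n/7)
T(S) = 2*S/(160 + S) (T(S) = (2*S)/(160 + S) = 2*S/(160 + S))
U(-159) - T(-207) = (-1/119 - 1/7*(-159)) - 2*(-207)/(160 - 207) = (-1/119 + 159/7) - 2*(-207)/(-47) = 386/17 - 2*(-207)*(-1)/47 = 386/17 - 1*414/47 = 386/17 - 414/47 = 11104/799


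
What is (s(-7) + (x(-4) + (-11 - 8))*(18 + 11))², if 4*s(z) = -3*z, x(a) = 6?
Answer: 2211169/16 ≈ 1.3820e+5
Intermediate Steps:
s(z) = -3*z/4 (s(z) = (-3*z)/4 = -3*z/4)
(s(-7) + (x(-4) + (-11 - 8))*(18 + 11))² = (-¾*(-7) + (6 + (-11 - 8))*(18 + 11))² = (21/4 + (6 - 19)*29)² = (21/4 - 13*29)² = (21/4 - 377)² = (-1487/4)² = 2211169/16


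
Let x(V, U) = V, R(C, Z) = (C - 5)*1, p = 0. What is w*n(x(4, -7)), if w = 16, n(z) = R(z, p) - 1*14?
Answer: -240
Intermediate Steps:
R(C, Z) = -5 + C (R(C, Z) = (-5 + C)*1 = -5 + C)
n(z) = -19 + z (n(z) = (-5 + z) - 1*14 = (-5 + z) - 14 = -19 + z)
w*n(x(4, -7)) = 16*(-19 + 4) = 16*(-15) = -240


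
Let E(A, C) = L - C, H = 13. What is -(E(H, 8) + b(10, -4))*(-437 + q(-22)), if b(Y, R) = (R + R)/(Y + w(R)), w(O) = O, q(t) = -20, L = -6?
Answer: -21022/3 ≈ -7007.3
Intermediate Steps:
b(Y, R) = 2*R/(R + Y) (b(Y, R) = (R + R)/(Y + R) = (2*R)/(R + Y) = 2*R/(R + Y))
E(A, C) = -6 - C
-(E(H, 8) + b(10, -4))*(-437 + q(-22)) = -((-6 - 1*8) + 2*(-4)/(-4 + 10))*(-437 - 20) = -((-6 - 8) + 2*(-4)/6)*(-457) = -(-14 + 2*(-4)*(⅙))*(-457) = -(-14 - 4/3)*(-457) = -(-46)*(-457)/3 = -1*21022/3 = -21022/3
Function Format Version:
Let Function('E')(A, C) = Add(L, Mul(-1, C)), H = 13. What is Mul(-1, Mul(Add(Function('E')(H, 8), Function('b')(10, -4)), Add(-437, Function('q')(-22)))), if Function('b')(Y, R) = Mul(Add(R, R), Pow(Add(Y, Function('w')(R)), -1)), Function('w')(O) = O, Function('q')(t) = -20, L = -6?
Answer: Rational(-21022, 3) ≈ -7007.3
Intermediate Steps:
Function('b')(Y, R) = Mul(2, R, Pow(Add(R, Y), -1)) (Function('b')(Y, R) = Mul(Add(R, R), Pow(Add(Y, R), -1)) = Mul(Mul(2, R), Pow(Add(R, Y), -1)) = Mul(2, R, Pow(Add(R, Y), -1)))
Function('E')(A, C) = Add(-6, Mul(-1, C))
Mul(-1, Mul(Add(Function('E')(H, 8), Function('b')(10, -4)), Add(-437, Function('q')(-22)))) = Mul(-1, Mul(Add(Add(-6, Mul(-1, 8)), Mul(2, -4, Pow(Add(-4, 10), -1))), Add(-437, -20))) = Mul(-1, Mul(Add(Add(-6, -8), Mul(2, -4, Pow(6, -1))), -457)) = Mul(-1, Mul(Add(-14, Mul(2, -4, Rational(1, 6))), -457)) = Mul(-1, Mul(Add(-14, Rational(-4, 3)), -457)) = Mul(-1, Mul(Rational(-46, 3), -457)) = Mul(-1, Rational(21022, 3)) = Rational(-21022, 3)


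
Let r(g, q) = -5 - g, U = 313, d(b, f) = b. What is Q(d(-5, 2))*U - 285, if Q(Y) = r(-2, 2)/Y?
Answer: -486/5 ≈ -97.200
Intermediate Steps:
Q(Y) = -3/Y (Q(Y) = (-5 - 1*(-2))/Y = (-5 + 2)/Y = -3/Y)
Q(d(-5, 2))*U - 285 = -3/(-5)*313 - 285 = -3*(-⅕)*313 - 285 = (⅗)*313 - 285 = 939/5 - 285 = -486/5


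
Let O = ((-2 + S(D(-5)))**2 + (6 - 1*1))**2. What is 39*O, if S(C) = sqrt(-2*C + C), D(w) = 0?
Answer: 3159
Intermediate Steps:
S(C) = sqrt(-C)
O = 81 (O = ((-2 + sqrt(-1*0))**2 + (6 - 1*1))**2 = ((-2 + sqrt(0))**2 + (6 - 1))**2 = ((-2 + 0)**2 + 5)**2 = ((-2)**2 + 5)**2 = (4 + 5)**2 = 9**2 = 81)
39*O = 39*81 = 3159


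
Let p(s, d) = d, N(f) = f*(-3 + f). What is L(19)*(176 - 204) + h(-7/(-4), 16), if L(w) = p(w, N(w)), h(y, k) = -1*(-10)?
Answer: -8502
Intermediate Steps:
h(y, k) = 10
L(w) = w*(-3 + w)
L(19)*(176 - 204) + h(-7/(-4), 16) = (19*(-3 + 19))*(176 - 204) + 10 = (19*16)*(-28) + 10 = 304*(-28) + 10 = -8512 + 10 = -8502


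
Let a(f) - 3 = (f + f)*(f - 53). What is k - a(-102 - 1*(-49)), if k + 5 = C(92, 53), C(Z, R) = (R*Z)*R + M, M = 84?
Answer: 247268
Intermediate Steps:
a(f) = 3 + 2*f*(-53 + f) (a(f) = 3 + (f + f)*(f - 53) = 3 + (2*f)*(-53 + f) = 3 + 2*f*(-53 + f))
C(Z, R) = 84 + Z*R² (C(Z, R) = (R*Z)*R + 84 = Z*R² + 84 = 84 + Z*R²)
k = 258507 (k = -5 + (84 + 92*53²) = -5 + (84 + 92*2809) = -5 + (84 + 258428) = -5 + 258512 = 258507)
k - a(-102 - 1*(-49)) = 258507 - (3 - 106*(-102 - 1*(-49)) + 2*(-102 - 1*(-49))²) = 258507 - (3 - 106*(-102 + 49) + 2*(-102 + 49)²) = 258507 - (3 - 106*(-53) + 2*(-53)²) = 258507 - (3 + 5618 + 2*2809) = 258507 - (3 + 5618 + 5618) = 258507 - 1*11239 = 258507 - 11239 = 247268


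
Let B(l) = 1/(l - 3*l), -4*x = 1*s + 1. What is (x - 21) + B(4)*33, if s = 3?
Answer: -209/8 ≈ -26.125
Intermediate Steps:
x = -1 (x = -(1*3 + 1)/4 = -(3 + 1)/4 = -1/4*4 = -1)
B(l) = -1/(2*l) (B(l) = 1/(-2*l) = -1/(2*l))
(x - 21) + B(4)*33 = (-1 - 21) - 1/2/4*33 = -22 - 1/2*1/4*33 = -22 - 1/8*33 = -22 - 33/8 = -209/8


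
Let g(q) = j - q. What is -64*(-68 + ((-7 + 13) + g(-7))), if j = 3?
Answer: 3328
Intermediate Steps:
g(q) = 3 - q
-64*(-68 + ((-7 + 13) + g(-7))) = -64*(-68 + ((-7 + 13) + (3 - 1*(-7)))) = -64*(-68 + (6 + (3 + 7))) = -64*(-68 + (6 + 10)) = -64*(-68 + 16) = -64*(-52) = 3328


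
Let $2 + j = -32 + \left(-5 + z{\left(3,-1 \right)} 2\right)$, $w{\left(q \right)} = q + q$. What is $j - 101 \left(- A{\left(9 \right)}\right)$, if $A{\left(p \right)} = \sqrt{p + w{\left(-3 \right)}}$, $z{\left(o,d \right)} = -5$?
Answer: $-49 + 101 \sqrt{3} \approx 125.94$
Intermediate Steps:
$w{\left(q \right)} = 2 q$
$A{\left(p \right)} = \sqrt{-6 + p}$ ($A{\left(p \right)} = \sqrt{p + 2 \left(-3\right)} = \sqrt{p - 6} = \sqrt{-6 + p}$)
$j = -49$ ($j = -2 - 47 = -49$)
$j - 101 \left(- A{\left(9 \right)}\right) = -49 - 101 \left(- \sqrt{-6 + 9}\right) = -49 - 101 \left(- \sqrt{3}\right) = -49 + 101 \sqrt{3}$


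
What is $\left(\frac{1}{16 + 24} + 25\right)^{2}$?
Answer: $\frac{1002001}{1600} \approx 626.25$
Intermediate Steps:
$\left(\frac{1}{16 + 24} + 25\right)^{2} = \left(\frac{1}{40} + 25\right)^{2} = \left(\frac{1001}{40}\right)^{2} = \frac{1002001}{1600}$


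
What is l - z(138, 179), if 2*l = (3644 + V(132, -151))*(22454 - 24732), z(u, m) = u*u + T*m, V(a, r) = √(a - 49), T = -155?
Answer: -4141815 - 1139*√83 ≈ -4.1522e+6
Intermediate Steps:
V(a, r) = √(-49 + a)
z(u, m) = u² - 155*m (z(u, m) = u*u - 155*m = u² - 155*m)
l = -4150516 - 1139*√83 (l = ((3644 + √(-49 + 132))*(22454 - 24732))/2 = ((3644 + √83)*(-2278))/2 = (-8301032 - 2278*√83)/2 = -4150516 - 1139*√83 ≈ -4.1609e+6)
l - z(138, 179) = (-4150516 - 1139*√83) - (138² - 155*179) = (-4150516 - 1139*√83) - (19044 - 27745) = (-4150516 - 1139*√83) - 1*(-8701) = (-4150516 - 1139*√83) + 8701 = -4141815 - 1139*√83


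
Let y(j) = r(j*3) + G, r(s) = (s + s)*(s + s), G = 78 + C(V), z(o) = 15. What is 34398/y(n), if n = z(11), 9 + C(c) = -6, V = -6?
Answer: 3822/907 ≈ 4.2139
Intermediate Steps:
C(c) = -15 (C(c) = -9 - 6 = -15)
n = 15
G = 63 (G = 78 - 15 = 63)
r(s) = 4*s**2 (r(s) = (2*s)*(2*s) = 4*s**2)
y(j) = 63 + 36*j**2 (y(j) = 4*(j*3)**2 + 63 = 4*(3*j)**2 + 63 = 4*(9*j**2) + 63 = 36*j**2 + 63 = 63 + 36*j**2)
34398/y(n) = 34398/(63 + 36*15**2) = 34398/(63 + 36*225) = 34398/(63 + 8100) = 34398/8163 = 34398*(1/8163) = 3822/907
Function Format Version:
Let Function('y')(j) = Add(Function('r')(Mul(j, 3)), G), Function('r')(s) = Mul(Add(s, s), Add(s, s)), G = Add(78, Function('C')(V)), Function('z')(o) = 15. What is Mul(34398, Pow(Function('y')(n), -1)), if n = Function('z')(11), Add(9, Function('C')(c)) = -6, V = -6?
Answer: Rational(3822, 907) ≈ 4.2139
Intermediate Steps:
Function('C')(c) = -15 (Function('C')(c) = Add(-9, -6) = -15)
n = 15
G = 63 (G = Add(78, -15) = 63)
Function('r')(s) = Mul(4, Pow(s, 2)) (Function('r')(s) = Mul(Mul(2, s), Mul(2, s)) = Mul(4, Pow(s, 2)))
Function('y')(j) = Add(63, Mul(36, Pow(j, 2))) (Function('y')(j) = Add(Mul(4, Pow(Mul(j, 3), 2)), 63) = Add(Mul(4, Pow(Mul(3, j), 2)), 63) = Add(Mul(4, Mul(9, Pow(j, 2))), 63) = Add(Mul(36, Pow(j, 2)), 63) = Add(63, Mul(36, Pow(j, 2))))
Mul(34398, Pow(Function('y')(n), -1)) = Mul(34398, Pow(Add(63, Mul(36, Pow(15, 2))), -1)) = Mul(34398, Pow(Add(63, Mul(36, 225)), -1)) = Mul(34398, Pow(Add(63, 8100), -1)) = Mul(34398, Pow(8163, -1)) = Mul(34398, Rational(1, 8163)) = Rational(3822, 907)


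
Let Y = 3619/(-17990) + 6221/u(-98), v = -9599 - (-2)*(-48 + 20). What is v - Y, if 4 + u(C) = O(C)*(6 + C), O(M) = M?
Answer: -111814619483/11580420 ≈ -9655.5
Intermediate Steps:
v = -9655 (v = -9599 - (-2)*(-28) = -9599 - 1*56 = -9599 - 56 = -9655)
u(C) = -4 + C*(6 + C)
Y = 5664383/11580420 (Y = 3619/(-17990) + 6221/(-4 + (-98)² + 6*(-98)) = 3619*(-1/17990) + 6221/(-4 + 9604 - 588) = -517/2570 + 6221/9012 = 5664383/11580420 ≈ 0.48913)
v - Y = -9655 - 1*5664383/11580420 = -9655 - 5664383/11580420 = -111814619483/11580420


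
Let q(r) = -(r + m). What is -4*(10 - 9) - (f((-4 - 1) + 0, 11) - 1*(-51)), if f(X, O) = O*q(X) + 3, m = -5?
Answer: -168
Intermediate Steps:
q(r) = 5 - r (q(r) = -(r - 5) = -(-5 + r) = 5 - r)
f(X, O) = 3 + O*(5 - X) (f(X, O) = O*(5 - X) + 3 = 3 + O*(5 - X))
-4*(10 - 9) - (f((-4 - 1) + 0, 11) - 1*(-51)) = -4*(10 - 9) - ((3 - 1*11*(-5 + ((-4 - 1) + 0))) - 1*(-51)) = -4*1 - ((3 - 1*11*(-5 + (-5 + 0))) + 51) = -4 - ((3 - 1*11*(-5 - 5)) + 51) = -4 - ((3 - 1*11*(-10)) + 51) = -4 - ((3 + 110) + 51) = -4 - (113 + 51) = -4 - 1*164 = -4 - 164 = -168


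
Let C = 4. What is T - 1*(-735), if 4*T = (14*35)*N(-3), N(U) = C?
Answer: 1225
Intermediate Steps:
N(U) = 4
T = 490 (T = ((14*35)*4)/4 = (490*4)/4 = (¼)*1960 = 490)
T - 1*(-735) = 490 - 1*(-735) = 490 + 735 = 1225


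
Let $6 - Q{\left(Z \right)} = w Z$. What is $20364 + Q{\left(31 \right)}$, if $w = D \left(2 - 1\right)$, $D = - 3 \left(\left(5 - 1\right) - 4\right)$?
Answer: $20370$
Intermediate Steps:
$D = 0$ ($D = - 3 \left(\left(5 - 1\right) - 4\right) = - 3 \left(4 - 4\right) = \left(-3\right) 0 = 0$)
$w = 0$ ($w = 0 \left(2 - 1\right) = 0 \cdot 1 = 0$)
$Q{\left(Z \right)} = 6$ ($Q{\left(Z \right)} = 6 - 0 Z = 6 - 0 = 6 + 0 = 6$)
$20364 + Q{\left(31 \right)} = 20364 + 6 = 20370$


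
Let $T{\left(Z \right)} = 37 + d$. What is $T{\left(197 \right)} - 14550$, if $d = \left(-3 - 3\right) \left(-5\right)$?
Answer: $-14483$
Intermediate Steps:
$d = 30$ ($d = \left(-6\right) \left(-5\right) = 30$)
$T{\left(Z \right)} = 67$ ($T{\left(Z \right)} = 37 + 30 = 67$)
$T{\left(197 \right)} - 14550 = 67 - 14550 = -14483$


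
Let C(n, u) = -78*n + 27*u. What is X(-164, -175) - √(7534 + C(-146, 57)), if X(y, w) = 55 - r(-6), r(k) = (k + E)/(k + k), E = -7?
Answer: 647/12 - √20461 ≈ -89.125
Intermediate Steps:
r(k) = (-7 + k)/(2*k) (r(k) = (k - 7)/(k + k) = (-7 + k)/((2*k)) = (-7 + k)*(1/(2*k)) = (-7 + k)/(2*k))
X(y, w) = 647/12 (X(y, w) = 55 - (-7 - 6)/(2*(-6)) = 55 - (-1)*(-13)/(2*6) = 55 - 1*13/12 = 55 - 13/12 = 647/12)
X(-164, -175) - √(7534 + C(-146, 57)) = 647/12 - √(7534 + (-78*(-146) + 27*57)) = 647/12 - √(7534 + (11388 + 1539)) = 647/12 - √(7534 + 12927) = 647/12 - √20461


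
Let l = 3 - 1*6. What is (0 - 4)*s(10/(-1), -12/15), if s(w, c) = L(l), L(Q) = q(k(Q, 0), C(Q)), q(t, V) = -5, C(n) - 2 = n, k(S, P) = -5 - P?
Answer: 20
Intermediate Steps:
C(n) = 2 + n
l = -3 (l = 3 - 6 = -3)
L(Q) = -5
s(w, c) = -5
(0 - 4)*s(10/(-1), -12/15) = (0 - 4)*(-5) = -4*(-5) = 20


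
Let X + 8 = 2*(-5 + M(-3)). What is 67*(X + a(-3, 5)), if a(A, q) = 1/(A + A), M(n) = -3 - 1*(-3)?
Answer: -7303/6 ≈ -1217.2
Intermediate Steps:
M(n) = 0 (M(n) = -3 + 3 = 0)
a(A, q) = 1/(2*A)
X = -18 (X = -8 + 2*(-5 + 0) = -8 + 2*(-5) = -8 - 10 = -18)
67*(X + a(-3, 5)) = 67*(-18 + (½)/(-3)) = 67*(-18 + (½)*(-⅓)) = 67*(-18 - ⅙) = 67*(-109/6) = -7303/6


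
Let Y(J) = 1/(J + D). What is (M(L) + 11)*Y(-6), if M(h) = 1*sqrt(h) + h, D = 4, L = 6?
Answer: -17/2 - sqrt(6)/2 ≈ -9.7247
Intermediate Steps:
Y(J) = 1/(4 + J) (Y(J) = 1/(J + 4) = 1/(4 + J))
M(h) = h + sqrt(h) (M(h) = sqrt(h) + h = h + sqrt(h))
(M(L) + 11)*Y(-6) = ((6 + sqrt(6)) + 11)/(4 - 6) = (17 + sqrt(6))/(-2) = (17 + sqrt(6))*(-1/2) = -17/2 - sqrt(6)/2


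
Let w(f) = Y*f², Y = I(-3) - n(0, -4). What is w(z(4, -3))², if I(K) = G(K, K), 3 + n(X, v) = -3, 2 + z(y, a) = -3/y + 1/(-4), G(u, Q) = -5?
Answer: 81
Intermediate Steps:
z(y, a) = -9/4 - 3/y (z(y, a) = -2 + (-3/y + 1/(-4)) = -2 + (-3/y + 1*(-¼)) = -2 + (-3/y - ¼) = -2 + (-¼ - 3/y) = -9/4 - 3/y)
n(X, v) = -6 (n(X, v) = -3 - 3 = -6)
I(K) = -5
Y = 1 (Y = -5 - 1*(-6) = -5 + 6 = 1)
w(f) = f² (w(f) = 1*f² = f²)
w(z(4, -3))² = ((-9/4 - 3/4)²)² = ((-9/4 - 3*¼)²)² = ((-9/4 - ¾)²)² = ((-3)²)² = 9² = 81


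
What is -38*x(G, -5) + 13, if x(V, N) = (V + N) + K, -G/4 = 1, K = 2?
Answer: 279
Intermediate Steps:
G = -4 (G = -4*1 = -4)
x(V, N) = 2 + N + V (x(V, N) = (V + N) + 2 = (N + V) + 2 = 2 + N + V)
-38*x(G, -5) + 13 = -38*(2 - 5 - 4) + 13 = -38*(-7) + 13 = 266 + 13 = 279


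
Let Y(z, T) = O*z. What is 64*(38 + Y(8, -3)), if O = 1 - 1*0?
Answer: 2944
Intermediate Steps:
O = 1 (O = 1 + 0 = 1)
Y(z, T) = z (Y(z, T) = 1*z = z)
64*(38 + Y(8, -3)) = 64*(38 + 8) = 64*46 = 2944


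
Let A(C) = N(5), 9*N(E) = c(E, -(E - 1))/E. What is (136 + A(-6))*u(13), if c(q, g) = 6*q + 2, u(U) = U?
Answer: 79976/45 ≈ 1777.2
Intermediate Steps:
c(q, g) = 2 + 6*q
N(E) = (2 + 6*E)/(9*E) (N(E) = ((2 + 6*E)/E)/9 = (2 + 6*E)/(9*E))
A(C) = 32/45 (A(C) = (2/9)*(1 + 3*5)/5 = (2/9)*(⅕)*(1 + 15) = (2/9)*(⅕)*16 = 32/45)
(136 + A(-6))*u(13) = (136 + 32/45)*13 = (6152/45)*13 = 79976/45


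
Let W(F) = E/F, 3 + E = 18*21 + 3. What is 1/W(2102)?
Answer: 1051/189 ≈ 5.5608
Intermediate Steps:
E = 378 (E = -3 + (18*21 + 3) = -3 + (378 + 3) = -3 + 381 = 378)
W(F) = 378/F
1/W(2102) = 1/(378/2102) = 1/(378*(1/2102)) = 1/(189/1051) = 1051/189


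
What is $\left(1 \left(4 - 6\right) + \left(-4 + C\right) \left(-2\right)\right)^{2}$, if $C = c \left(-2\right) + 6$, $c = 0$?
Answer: $36$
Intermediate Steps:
$C = 6$ ($C = 0 \left(-2\right) + 6 = 0 + 6 = 6$)
$\left(1 \left(4 - 6\right) + \left(-4 + C\right) \left(-2\right)\right)^{2} = \left(1 \left(4 - 6\right) + \left(-4 + 6\right) \left(-2\right)\right)^{2} = \left(1 \left(-2\right) + 2 \left(-2\right)\right)^{2} = \left(-2 - 4\right)^{2} = \left(-6\right)^{2} = 36$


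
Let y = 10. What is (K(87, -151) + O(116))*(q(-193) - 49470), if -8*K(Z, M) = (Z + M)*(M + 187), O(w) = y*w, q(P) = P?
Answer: -71912024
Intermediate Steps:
O(w) = 10*w
K(Z, M) = -(187 + M)*(M + Z)/8 (K(Z, M) = -(Z + M)*(M + 187)/8 = -(M + Z)*(187 + M)/8 = -(187 + M)*(M + Z)/8)
(K(87, -151) + O(116))*(q(-193) - 49470) = ((-187/8*(-151) - 187/8*87 - ⅛*(-151)² - ⅛*(-151)*87) + 10*116)*(-193 - 49470) = ((28237/8 - 16269/8 - ⅛*22801 + 13137/8) + 1160)*(-49663) = ((28237/8 - 16269/8 - 22801/8 + 13137/8) + 1160)*(-49663) = (288 + 1160)*(-49663) = 1448*(-49663) = -71912024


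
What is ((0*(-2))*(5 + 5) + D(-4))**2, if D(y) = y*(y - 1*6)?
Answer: 1600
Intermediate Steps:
D(y) = y*(-6 + y) (D(y) = y*(y - 6) = y*(-6 + y))
((0*(-2))*(5 + 5) + D(-4))**2 = ((0*(-2))*(5 + 5) - 4*(-6 - 4))**2 = (0*10 - 4*(-10))**2 = (0 + 40)**2 = 40**2 = 1600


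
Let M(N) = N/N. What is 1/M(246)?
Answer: 1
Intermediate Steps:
M(N) = 1
1/M(246) = 1/1 = 1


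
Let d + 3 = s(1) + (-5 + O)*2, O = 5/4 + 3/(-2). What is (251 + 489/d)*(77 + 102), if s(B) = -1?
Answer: 1127879/29 ≈ 38892.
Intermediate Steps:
O = -1/4 (O = 5*(1/4) + 3*(-1/2) = 5/4 - 3/2 = -1/4 ≈ -0.25000)
d = -29/2 (d = -3 + (-1 + (-5 - 1/4)*2) = -3 + (-1 - 21/4*2) = -3 + (-1 - 21/2) = -3 - 23/2 = -29/2 ≈ -14.500)
(251 + 489/d)*(77 + 102) = (251 + 489/(-29/2))*(77 + 102) = (251 + 489*(-2/29))*179 = (251 - 978/29)*179 = (6301/29)*179 = 1127879/29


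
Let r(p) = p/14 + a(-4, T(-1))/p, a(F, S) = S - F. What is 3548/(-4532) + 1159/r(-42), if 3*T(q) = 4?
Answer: -82903000/223201 ≈ -371.43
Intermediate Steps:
T(q) = 4/3 (T(q) = (1/3)*4 = 4/3)
r(p) = p/14 + 16/(3*p) (r(p) = p/14 + (4/3 - 1*(-4))/p = p*(1/14) + (4/3 + 4)/p = p/14 + 16/(3*p))
3548/(-4532) + 1159/r(-42) = 3548/(-4532) + 1159/((1/14)*(-42) + (16/3)/(-42)) = 3548*(-1/4532) + 1159/(-3 + (16/3)*(-1/42)) = -887/1133 + 1159/(-3 - 8/63) = -887/1133 + 1159/(-197/63) = -887/1133 + 1159*(-63/197) = -887/1133 - 73017/197 = -82903000/223201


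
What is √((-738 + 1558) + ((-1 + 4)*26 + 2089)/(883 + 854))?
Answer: √275315851/579 ≈ 28.657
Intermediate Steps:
√((-738 + 1558) + ((-1 + 4)*26 + 2089)/(883 + 854)) = √(820 + (3*26 + 2089)/1737) = √(820 + (78 + 2089)*(1/1737)) = √(820 + 2167*(1/1737)) = √(820 + 2167/1737) = √(1426507/1737) = √275315851/579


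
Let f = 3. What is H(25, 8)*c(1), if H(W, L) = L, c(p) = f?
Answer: 24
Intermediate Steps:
c(p) = 3
H(25, 8)*c(1) = 8*3 = 24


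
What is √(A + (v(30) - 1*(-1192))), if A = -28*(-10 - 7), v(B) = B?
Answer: √1698 ≈ 41.207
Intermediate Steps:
A = 476 (A = -28*(-17) = 476)
√(A + (v(30) - 1*(-1192))) = √(476 + (30 - 1*(-1192))) = √(476 + (30 + 1192)) = √(476 + 1222) = √1698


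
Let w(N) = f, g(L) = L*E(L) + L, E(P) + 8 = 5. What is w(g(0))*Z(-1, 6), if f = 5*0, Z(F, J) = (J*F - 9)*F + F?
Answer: 0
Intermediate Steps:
E(P) = -3 (E(P) = -8 + 5 = -3)
Z(F, J) = F + F*(-9 + F*J) (Z(F, J) = (F*J - 9)*F + F = (-9 + F*J)*F + F = F*(-9 + F*J) + F = F + F*(-9 + F*J))
g(L) = -2*L (g(L) = L*(-3) + L = -3*L + L = -2*L)
f = 0
w(N) = 0
w(g(0))*Z(-1, 6) = 0*(-(-8 - 1*6)) = 0*(-(-8 - 6)) = 0*(-1*(-14)) = 0*14 = 0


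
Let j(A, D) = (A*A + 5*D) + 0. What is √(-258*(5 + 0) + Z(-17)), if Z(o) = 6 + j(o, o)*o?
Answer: 12*I*√33 ≈ 68.935*I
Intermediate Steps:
j(A, D) = A² + 5*D (j(A, D) = (A² + 5*D) + 0 = A² + 5*D)
Z(o) = 6 + o*(o² + 5*o) (Z(o) = 6 + (o² + 5*o)*o = 6 + o*(o² + 5*o))
√(-258*(5 + 0) + Z(-17)) = √(-258*(5 + 0) + (6 + (-17)²*(5 - 17))) = √(-258*5 + (6 + 289*(-12))) = √(-1290 + (6 - 3468)) = √(-1290 - 3462) = √(-4752) = 12*I*√33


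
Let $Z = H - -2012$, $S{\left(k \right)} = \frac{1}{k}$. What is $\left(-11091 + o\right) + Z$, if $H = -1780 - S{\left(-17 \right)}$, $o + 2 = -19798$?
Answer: $- \frac{521202}{17} \approx -30659.0$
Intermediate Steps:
$o = -19800$ ($o = -2 - 19798 = -19800$)
$H = - \frac{30259}{17}$ ($H = -1780 - \frac{1}{-17} = -1780 - - \frac{1}{17} = -1780 + \frac{1}{17} = - \frac{30259}{17} \approx -1779.9$)
$Z = \frac{3945}{17}$ ($Z = - \frac{30259}{17} - -2012 = - \frac{30259}{17} + 2012 = \frac{3945}{17} \approx 232.06$)
$\left(-11091 + o\right) + Z = \left(-11091 - 19800\right) + \frac{3945}{17} = -30891 + \frac{3945}{17} = - \frac{521202}{17}$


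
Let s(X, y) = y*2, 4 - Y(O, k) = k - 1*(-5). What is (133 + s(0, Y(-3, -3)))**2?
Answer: 18769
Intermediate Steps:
Y(O, k) = -1 - k (Y(O, k) = 4 - (k - 1*(-5)) = 4 - (k + 5) = 4 - (5 + k) = 4 + (-5 - k) = -1 - k)
s(X, y) = 2*y
(133 + s(0, Y(-3, -3)))**2 = (133 + 2*(-1 - 1*(-3)))**2 = (133 + 2*(-1 + 3))**2 = (133 + 2*2)**2 = (133 + 4)**2 = 137**2 = 18769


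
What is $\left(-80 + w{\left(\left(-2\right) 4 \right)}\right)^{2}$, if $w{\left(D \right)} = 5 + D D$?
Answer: $121$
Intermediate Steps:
$w{\left(D \right)} = 5 + D^{2}$
$\left(-80 + w{\left(\left(-2\right) 4 \right)}\right)^{2} = \left(-80 + \left(5 + \left(\left(-2\right) 4\right)^{2}\right)\right)^{2} = \left(-80 + \left(5 + \left(-8\right)^{2}\right)\right)^{2} = \left(-80 + \left(5 + 64\right)\right)^{2} = \left(-80 + 69\right)^{2} = \left(-11\right)^{2} = 121$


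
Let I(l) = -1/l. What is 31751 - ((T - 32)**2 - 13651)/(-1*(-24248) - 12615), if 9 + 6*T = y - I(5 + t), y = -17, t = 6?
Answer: 178775910055/5630372 ≈ 31752.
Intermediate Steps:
T = -95/22 (T = -3/2 + (-17 - (-1)/(5 + 6))/6 = -3/2 + (-17 - (-1)/11)/6 = -3/2 + (-17 - 1*(-1/11))/6 = -3/2 + (-17 + 1/11)/6 = -3/2 + (1/6)*(-186/11) = -3/2 - 31/11 = -95/22 ≈ -4.3182)
31751 - ((T - 32)**2 - 13651)/(-1*(-24248) - 12615) = 31751 - ((-95/22 - 32)**2 - 13651)/(-1*(-24248) - 12615) = 31751 - ((-799/22)**2 - 13651)/(24248 - 12615) = 31751 - (638401/484 - 13651)/11633 = 31751 - (-5968683)/(484*11633) = 31751 - 1*(-5968683/5630372) = 31751 + 5968683/5630372 = 178775910055/5630372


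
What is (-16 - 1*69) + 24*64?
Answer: 1451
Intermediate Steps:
(-16 - 1*69) + 24*64 = (-16 - 69) + 1536 = -85 + 1536 = 1451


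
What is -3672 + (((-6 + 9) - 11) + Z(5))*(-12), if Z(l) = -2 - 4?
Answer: -3504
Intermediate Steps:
Z(l) = -6
-3672 + (((-6 + 9) - 11) + Z(5))*(-12) = -3672 + (((-6 + 9) - 11) - 6)*(-12) = -3672 + ((3 - 11) - 6)*(-12) = -3672 + (-8 - 6)*(-12) = -3672 - 14*(-12) = -3672 + 168 = -3504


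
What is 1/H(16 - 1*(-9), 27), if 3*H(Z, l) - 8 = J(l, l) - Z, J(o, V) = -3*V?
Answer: -3/98 ≈ -0.030612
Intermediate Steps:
H(Z, l) = 8/3 - l - Z/3 (H(Z, l) = 8/3 + (-3*l - Z)/3 = 8/3 + (-Z - 3*l)/3 = 8/3 + (-l - Z/3) = 8/3 - l - Z/3)
1/H(16 - 1*(-9), 27) = 1/(8/3 - 1*27 - (16 - 1*(-9))/3) = 1/(8/3 - 27 - (16 + 9)/3) = 1/(8/3 - 27 - 1/3*25) = 1/(8/3 - 27 - 25/3) = 1/(-98/3) = -3/98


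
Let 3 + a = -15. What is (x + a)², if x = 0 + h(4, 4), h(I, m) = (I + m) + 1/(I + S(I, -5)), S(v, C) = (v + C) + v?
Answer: 4761/49 ≈ 97.163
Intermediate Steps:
a = -18 (a = -3 - 15 = -18)
S(v, C) = C + 2*v (S(v, C) = (C + v) + v = C + 2*v)
h(I, m) = I + m + 1/(-5 + 3*I) (h(I, m) = (I + m) + 1/(I + (-5 + 2*I)) = (I + m) + 1/(-5 + 3*I) = I + m + 1/(-5 + 3*I))
x = 57/7 (x = 0 + (1 - 5*4 - 5*4 + 3*4² + 3*4*4)/(-5 + 3*4) = 0 + (1 - 20 - 20 + 3*16 + 48)/(-5 + 12) = 0 + (1 - 20 - 20 + 48 + 48)/7 = 0 + (⅐)*57 = 0 + 57/7 = 57/7 ≈ 8.1429)
(x + a)² = (57/7 - 18)² = (-69/7)² = 4761/49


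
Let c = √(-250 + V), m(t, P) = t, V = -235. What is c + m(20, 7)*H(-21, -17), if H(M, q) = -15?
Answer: -300 + I*√485 ≈ -300.0 + 22.023*I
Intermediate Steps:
c = I*√485 (c = √(-250 - 235) = √(-485) = I*√485 ≈ 22.023*I)
c + m(20, 7)*H(-21, -17) = I*√485 + 20*(-15) = I*√485 - 300 = -300 + I*√485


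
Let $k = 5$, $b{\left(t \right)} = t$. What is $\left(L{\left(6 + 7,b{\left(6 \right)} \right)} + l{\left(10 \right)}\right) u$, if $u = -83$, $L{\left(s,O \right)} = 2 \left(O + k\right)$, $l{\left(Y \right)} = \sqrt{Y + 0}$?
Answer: $-1826 - 83 \sqrt{10} \approx -2088.5$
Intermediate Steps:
$l{\left(Y \right)} = \sqrt{Y}$
$L{\left(s,O \right)} = 10 + 2 O$ ($L{\left(s,O \right)} = 2 \left(O + 5\right) = 2 \left(5 + O\right) = 10 + 2 O$)
$\left(L{\left(6 + 7,b{\left(6 \right)} \right)} + l{\left(10 \right)}\right) u = \left(\left(10 + 2 \cdot 6\right) + \sqrt{10}\right) \left(-83\right) = \left(\left(10 + 12\right) + \sqrt{10}\right) \left(-83\right) = \left(22 + \sqrt{10}\right) \left(-83\right) = -1826 - 83 \sqrt{10}$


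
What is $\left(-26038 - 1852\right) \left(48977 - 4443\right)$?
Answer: $-1242053260$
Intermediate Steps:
$\left(-26038 - 1852\right) \left(48977 - 4443\right) = \left(-27890\right) 44534 = -1242053260$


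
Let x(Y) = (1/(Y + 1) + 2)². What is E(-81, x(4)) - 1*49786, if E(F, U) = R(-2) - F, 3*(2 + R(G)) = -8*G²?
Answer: -149153/3 ≈ -49718.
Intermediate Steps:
R(G) = -2 - 8*G²/3 (R(G) = -2 + (-8*G²)/3 = -2 - 8*G²/3)
x(Y) = (2 + 1/(1 + Y))² (x(Y) = (1/(1 + Y) + 2)² = (2 + 1/(1 + Y))²)
E(F, U) = -38/3 - F (E(F, U) = (-2 - 8/3*(-2)²) - F = (-2 - 8/3*4) - F = (-2 - 32/3) - F = -38/3 - F)
E(-81, x(4)) - 1*49786 = (-38/3 - 1*(-81)) - 1*49786 = (-38/3 + 81) - 49786 = 205/3 - 49786 = -149153/3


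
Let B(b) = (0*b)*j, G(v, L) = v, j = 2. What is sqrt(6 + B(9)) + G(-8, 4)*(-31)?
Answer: 248 + sqrt(6) ≈ 250.45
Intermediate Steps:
B(b) = 0 (B(b) = (0*b)*2 = 0*2 = 0)
sqrt(6 + B(9)) + G(-8, 4)*(-31) = sqrt(6 + 0) - 8*(-31) = sqrt(6) + 248 = 248 + sqrt(6)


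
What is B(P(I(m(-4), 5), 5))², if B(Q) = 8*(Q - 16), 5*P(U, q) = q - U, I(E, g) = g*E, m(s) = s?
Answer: 7744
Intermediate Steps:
I(E, g) = E*g
P(U, q) = -U/5 + q/5 (P(U, q) = (q - U)/5 = -U/5 + q/5)
B(Q) = -128 + 8*Q (B(Q) = 8*(-16 + Q) = -128 + 8*Q)
B(P(I(m(-4), 5), 5))² = (-128 + 8*(-(-4)*5/5 + (⅕)*5))² = (-128 + 8*(-⅕*(-20) + 1))² = (-128 + 8*(4 + 1))² = (-128 + 8*5)² = (-128 + 40)² = (-88)² = 7744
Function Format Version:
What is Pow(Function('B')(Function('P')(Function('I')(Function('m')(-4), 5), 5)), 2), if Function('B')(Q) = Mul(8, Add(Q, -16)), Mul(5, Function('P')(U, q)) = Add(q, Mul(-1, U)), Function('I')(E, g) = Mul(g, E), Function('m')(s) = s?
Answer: 7744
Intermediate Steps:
Function('I')(E, g) = Mul(E, g)
Function('P')(U, q) = Add(Mul(Rational(-1, 5), U), Mul(Rational(1, 5), q)) (Function('P')(U, q) = Mul(Rational(1, 5), Add(q, Mul(-1, U))) = Add(Mul(Rational(-1, 5), U), Mul(Rational(1, 5), q)))
Function('B')(Q) = Add(-128, Mul(8, Q)) (Function('B')(Q) = Mul(8, Add(-16, Q)) = Add(-128, Mul(8, Q)))
Pow(Function('B')(Function('P')(Function('I')(Function('m')(-4), 5), 5)), 2) = Pow(Add(-128, Mul(8, Add(Mul(Rational(-1, 5), Mul(-4, 5)), Mul(Rational(1, 5), 5)))), 2) = Pow(Add(-128, Mul(8, Add(Mul(Rational(-1, 5), -20), 1))), 2) = Pow(Add(-128, Mul(8, Add(4, 1))), 2) = Pow(Add(-128, Mul(8, 5)), 2) = Pow(Add(-128, 40), 2) = Pow(-88, 2) = 7744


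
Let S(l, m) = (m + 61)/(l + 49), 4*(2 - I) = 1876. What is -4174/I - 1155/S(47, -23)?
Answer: -25811174/8873 ≈ -2909.0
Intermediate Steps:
I = -467 (I = 2 - ¼*1876 = 2 - 469 = -467)
S(l, m) = (61 + m)/(49 + l)
-4174/I - 1155/S(47, -23) = -4174/(-467) - 1155*(49 + 47)/(61 - 23) = -4174*(-1/467) - 1155/(38/96) = 4174/467 - 1155/((1/96)*38) = 4174/467 - 1155/19/48 = 4174/467 - 1155*48/19 = 4174/467 - 55440/19 = -25811174/8873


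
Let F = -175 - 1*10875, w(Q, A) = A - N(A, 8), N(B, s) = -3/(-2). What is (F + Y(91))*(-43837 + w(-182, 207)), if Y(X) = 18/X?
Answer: 43872869458/91 ≈ 4.8212e+8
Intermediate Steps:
N(B, s) = 3/2 (N(B, s) = -3*(-1/2) = 3/2)
w(Q, A) = -3/2 + A (w(Q, A) = A - 1*3/2 = A - 3/2 = -3/2 + A)
F = -11050 (F = -175 - 10875 = -11050)
(F + Y(91))*(-43837 + w(-182, 207)) = (-11050 + 18/91)*(-43837 + (-3/2 + 207)) = (-11050 + 18*(1/91))*(-43837 + 411/2) = (-11050 + 18/91)*(-87263/2) = -1005532/91*(-87263/2) = 43872869458/91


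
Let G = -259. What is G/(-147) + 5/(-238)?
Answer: 1243/714 ≈ 1.7409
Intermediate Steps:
G/(-147) + 5/(-238) = -259/(-147) + 5/(-238) = -259*(-1/147) + 5*(-1/238) = 37/21 - 5/238 = 1243/714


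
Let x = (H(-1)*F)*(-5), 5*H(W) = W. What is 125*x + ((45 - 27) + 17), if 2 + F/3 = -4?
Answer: -2215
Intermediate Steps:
F = -18 (F = -6 + 3*(-4) = -6 - 12 = -18)
H(W) = W/5
x = -18 (x = (((⅕)*(-1))*(-18))*(-5) = -⅕*(-18)*(-5) = (18/5)*(-5) = -18)
125*x + ((45 - 27) + 17) = 125*(-18) + ((45 - 27) + 17) = -2250 + (18 + 17) = -2250 + 35 = -2215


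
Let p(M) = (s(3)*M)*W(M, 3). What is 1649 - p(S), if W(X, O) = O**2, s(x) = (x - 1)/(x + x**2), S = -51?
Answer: 3451/2 ≈ 1725.5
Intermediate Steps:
s(x) = (-1 + x)/(x + x**2)
p(M) = 3*M/2 (p(M) = (((-1 + 3)/(3*(1 + 3)))*M)*3**2 = (((1/3)*2/4)*M)*9 = (((1/3)*(1/4)*2)*M)*9 = (M/6)*9 = 3*M/2)
1649 - p(S) = 1649 - 3*(-51)/2 = 1649 - 1*(-153/2) = 1649 + 153/2 = 3451/2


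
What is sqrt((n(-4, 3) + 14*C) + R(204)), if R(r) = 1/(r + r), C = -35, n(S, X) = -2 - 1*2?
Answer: I*sqrt(20558202)/204 ≈ 22.226*I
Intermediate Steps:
n(S, X) = -4 (n(S, X) = -2 - 2 = -4)
R(r) = 1/(2*r)
sqrt((n(-4, 3) + 14*C) + R(204)) = sqrt((-4 + 14*(-35)) + (1/2)/204) = sqrt((-4 - 490) + (1/2)*(1/204)) = sqrt(-494 + 1/408) = sqrt(-201551/408) = I*sqrt(20558202)/204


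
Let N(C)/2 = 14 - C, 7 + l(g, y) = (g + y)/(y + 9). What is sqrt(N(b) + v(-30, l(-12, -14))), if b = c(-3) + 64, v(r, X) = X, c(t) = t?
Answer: I*sqrt(2395)/5 ≈ 9.7878*I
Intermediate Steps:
l(g, y) = -7 + (g + y)/(9 + y) (l(g, y) = -7 + (g + y)/(y + 9) = -7 + (g + y)/(9 + y))
b = 61 (b = -3 + 64 = 61)
N(C) = 28 - 2*C (N(C) = 2*(14 - C) = 28 - 2*C)
sqrt(N(b) + v(-30, l(-12, -14))) = sqrt((28 - 2*61) + (-63 - 12 - 6*(-14))/(9 - 14)) = sqrt((28 - 122) + (-63 - 12 + 84)/(-5)) = sqrt(-94 - 1/5*9) = sqrt(-94 - 9/5) = sqrt(-479/5) = I*sqrt(2395)/5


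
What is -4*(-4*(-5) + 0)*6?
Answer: -480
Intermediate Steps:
-4*(-4*(-5) + 0)*6 = -4*(20 + 0)*6 = -4*20*6 = -80*6 = -480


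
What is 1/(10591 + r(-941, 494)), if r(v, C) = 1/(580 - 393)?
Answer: 187/1980518 ≈ 9.4420e-5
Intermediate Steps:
r(v, C) = 1/187
1/(10591 + r(-941, 494)) = 1/(10591 + 1/187) = 1/(1980518/187) = 187/1980518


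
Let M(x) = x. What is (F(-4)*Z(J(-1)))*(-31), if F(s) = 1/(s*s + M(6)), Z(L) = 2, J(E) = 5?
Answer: -31/11 ≈ -2.8182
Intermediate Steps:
F(s) = 1/(6 + s²) (F(s) = 1/(s*s + 6) = 1/(s² + 6) = 1/(6 + s²))
(F(-4)*Z(J(-1)))*(-31) = (2/(6 + (-4)²))*(-31) = (2/(6 + 16))*(-31) = (2/22)*(-31) = ((1/22)*2)*(-31) = (1/11)*(-31) = -31/11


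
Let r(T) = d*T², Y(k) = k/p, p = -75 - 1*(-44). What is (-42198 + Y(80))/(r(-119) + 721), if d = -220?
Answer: 1308218/96555669 ≈ 0.013549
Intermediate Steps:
p = -31 (p = -75 + 44 = -31)
Y(k) = -k/31 (Y(k) = k/(-31) = k*(-1/31) = -k/31)
r(T) = -220*T²
(-42198 + Y(80))/(r(-119) + 721) = (-42198 - 1/31*80)/(-220*(-119)² + 721) = (-42198 - 80/31)/(-220*14161 + 721) = -1308218/(31*(-3115420 + 721)) = -1308218/31/(-3114699) = -1308218/31*(-1/3114699) = 1308218/96555669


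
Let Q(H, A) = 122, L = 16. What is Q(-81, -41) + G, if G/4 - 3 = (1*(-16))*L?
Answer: -890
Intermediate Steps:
G = -1012 (G = 12 + 4*((1*(-16))*16) = 12 + 4*(-16*16) = 12 + 4*(-256) = 12 - 1024 = -1012)
Q(-81, -41) + G = 122 - 1012 = -890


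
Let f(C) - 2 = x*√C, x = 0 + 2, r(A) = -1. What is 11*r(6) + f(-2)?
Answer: -9 + 2*I*√2 ≈ -9.0 + 2.8284*I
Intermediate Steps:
x = 2
f(C) = 2 + 2*√C
11*r(6) + f(-2) = 11*(-1) + (2 + 2*√(-2)) = -11 + (2 + 2*(I*√2)) = -11 + (2 + 2*I*√2) = -9 + 2*I*√2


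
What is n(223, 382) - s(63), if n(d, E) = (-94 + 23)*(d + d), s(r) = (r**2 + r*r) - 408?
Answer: -39196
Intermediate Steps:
s(r) = -408 + 2*r**2 (s(r) = (r**2 + r**2) - 408 = 2*r**2 - 408 = -408 + 2*r**2)
n(d, E) = -142*d
n(223, 382) - s(63) = -142*223 - (-408 + 2*63**2) = -31666 - (-408 + 2*3969) = -31666 - (-408 + 7938) = -31666 - 1*7530 = -31666 - 7530 = -39196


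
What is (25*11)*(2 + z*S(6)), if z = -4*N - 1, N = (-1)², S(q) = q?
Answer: -7700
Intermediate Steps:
N = 1
z = -5 (z = -4*1 - 1 = -4 - 1 = -5)
(25*11)*(2 + z*S(6)) = (25*11)*(2 - 5*6) = 275*(2 - 30) = 275*(-28) = -7700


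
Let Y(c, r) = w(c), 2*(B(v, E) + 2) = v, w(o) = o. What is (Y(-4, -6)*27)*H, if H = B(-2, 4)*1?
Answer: 324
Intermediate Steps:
B(v, E) = -2 + v/2
H = -3 (H = (-2 + (½)*(-2))*1 = (-2 - 1)*1 = -3*1 = -3)
Y(c, r) = c
(Y(-4, -6)*27)*H = -4*27*(-3) = -108*(-3) = 324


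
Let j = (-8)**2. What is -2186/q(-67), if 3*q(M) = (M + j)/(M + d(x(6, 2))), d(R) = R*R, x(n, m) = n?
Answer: -67766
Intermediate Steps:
j = 64
d(R) = R**2
q(M) = (64 + M)/(3*(36 + M)) (q(M) = ((M + 64)/(M + 6**2))/3 = ((64 + M)/(M + 36))/3 = ((64 + M)/(36 + M))/3 = (64 + M)/(3*(36 + M)))
-2186/q(-67) = -2186*3*(36 - 67)/(64 - 67) = -2186/((1/3)*(-3)/(-31)) = -2186/((1/3)*(-1/31)*(-3)) = -2186/1/31 = -2186*31 = -67766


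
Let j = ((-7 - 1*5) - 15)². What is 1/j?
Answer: 1/729 ≈ 0.0013717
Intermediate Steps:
j = 729 (j = ((-7 - 5) - 15)² = (-12 - 15)² = (-27)² = 729)
1/j = 1/729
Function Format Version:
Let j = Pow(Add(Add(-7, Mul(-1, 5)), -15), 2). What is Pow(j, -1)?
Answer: Rational(1, 729) ≈ 0.0013717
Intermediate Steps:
j = 729 (j = Pow(Add(Add(-7, -5), -15), 2) = Pow(Add(-12, -15), 2) = Pow(-27, 2) = 729)
Pow(j, -1) = Pow(729, -1) = Rational(1, 729)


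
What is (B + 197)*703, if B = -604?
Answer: -286121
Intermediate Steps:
(B + 197)*703 = (-604 + 197)*703 = -407*703 = -286121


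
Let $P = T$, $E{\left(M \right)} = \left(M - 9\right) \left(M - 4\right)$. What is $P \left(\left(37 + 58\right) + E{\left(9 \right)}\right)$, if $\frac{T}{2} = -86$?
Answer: $-16340$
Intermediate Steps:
$T = -172$ ($T = 2 \left(-86\right) = -172$)
$E{\left(M \right)} = \left(-9 + M\right) \left(-4 + M\right)$
$P = -172$
$P \left(\left(37 + 58\right) + E{\left(9 \right)}\right) = - 172 \left(\left(37 + 58\right) + \left(36 + 9^{2} - 117\right)\right) = - 172 \left(95 + \left(36 + 81 - 117\right)\right) = - 172 \left(95 + 0\right) = \left(-172\right) 95 = -16340$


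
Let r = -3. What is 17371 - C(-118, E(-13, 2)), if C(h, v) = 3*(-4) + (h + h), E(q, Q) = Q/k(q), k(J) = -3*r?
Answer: 17619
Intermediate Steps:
k(J) = 9 (k(J) = -3*(-3) = 9)
E(q, Q) = Q/9
C(h, v) = -12 + 2*h
17371 - C(-118, E(-13, 2)) = 17371 - (-12 + 2*(-118)) = 17371 - (-12 - 236) = 17371 - 1*(-248) = 17371 + 248 = 17619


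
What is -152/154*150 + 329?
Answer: 13933/77 ≈ 180.95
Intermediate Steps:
-152/154*150 + 329 = -1*76/77*150 + 329 = -76/77*150 + 329 = -11400/77 + 329 = 13933/77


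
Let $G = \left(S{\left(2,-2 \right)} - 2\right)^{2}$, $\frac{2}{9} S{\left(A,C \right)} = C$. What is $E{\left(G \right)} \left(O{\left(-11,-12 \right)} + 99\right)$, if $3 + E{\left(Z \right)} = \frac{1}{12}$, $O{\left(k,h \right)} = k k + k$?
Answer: $- \frac{7315}{12} \approx -609.58$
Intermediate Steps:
$S{\left(A,C \right)} = \frac{9 C}{2}$
$O{\left(k,h \right)} = k + k^{2}$ ($O{\left(k,h \right)} = k^{2} + k = k + k^{2}$)
$G = 121$ ($G = \left(\frac{9}{2} \left(-2\right) - 2\right)^{2} = \left(-9 - 2\right)^{2} = \left(-11\right)^{2} = 121$)
$E{\left(Z \right)} = - \frac{35}{12}$ ($E{\left(Z \right)} = -3 + \frac{1}{12} = - \frac{35}{12}$)
$E{\left(G \right)} \left(O{\left(-11,-12 \right)} + 99\right) = - \frac{35 \left(- 11 \left(1 - 11\right) + 99\right)}{12} = - \frac{35 \left(\left(-11\right) \left(-10\right) + 99\right)}{12} = - \frac{35 \left(110 + 99\right)}{12} = \left(- \frac{35}{12}\right) 209 = - \frac{7315}{12}$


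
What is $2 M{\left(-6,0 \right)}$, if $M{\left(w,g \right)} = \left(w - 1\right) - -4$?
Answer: $-6$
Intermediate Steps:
$M{\left(w,g \right)} = 3 + w$ ($M{\left(w,g \right)} = \left(w - 1\right) + 4 = \left(-1 + w\right) + 4 = 3 + w$)
$2 M{\left(-6,0 \right)} = 2 \left(3 - 6\right) = 2 \left(-3\right) = -6$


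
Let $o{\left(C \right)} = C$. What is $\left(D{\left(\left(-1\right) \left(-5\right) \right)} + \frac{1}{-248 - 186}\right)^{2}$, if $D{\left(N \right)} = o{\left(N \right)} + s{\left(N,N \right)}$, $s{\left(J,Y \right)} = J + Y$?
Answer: $\frac{42367081}{188356} \approx 224.93$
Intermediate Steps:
$D{\left(N \right)} = 3 N$ ($D{\left(N \right)} = N + \left(N + N\right) = N + 2 N = 3 N$)
$\left(D{\left(\left(-1\right) \left(-5\right) \right)} + \frac{1}{-248 - 186}\right)^{2} = \left(3 \left(\left(-1\right) \left(-5\right)\right) + \frac{1}{-248 - 186}\right)^{2} = \left(3 \cdot 5 + \frac{1}{-434}\right)^{2} = \left(15 - \frac{1}{434}\right)^{2} = \left(\frac{6509}{434}\right)^{2} = \frac{42367081}{188356}$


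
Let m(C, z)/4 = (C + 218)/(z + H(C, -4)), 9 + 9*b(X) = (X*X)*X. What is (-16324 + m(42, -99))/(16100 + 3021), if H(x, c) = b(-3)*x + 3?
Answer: -538822/630993 ≈ -0.85393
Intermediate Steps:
b(X) = -1 + X**3/9 (b(X) = -1 + ((X*X)*X)/9 = -1 + (X**2*X)/9 = -1 + X**3/9)
H(x, c) = 3 - 4*x (H(x, c) = (-1 + (1/9)*(-3)**3)*x + 3 = (-1 + (1/9)*(-27))*x + 3 = (-1 - 3)*x + 3 = -4*x + 3 = 3 - 4*x)
m(C, z) = 4*(218 + C)/(3 + z - 4*C) (m(C, z) = 4*((C + 218)/(z + (3 - 4*C))) = 4*((218 + C)/(3 + z - 4*C)) = 4*(218 + C)/(3 + z - 4*C))
(-16324 + m(42, -99))/(16100 + 3021) = (-16324 + 4*(218 + 42)/(3 - 99 - 4*42))/(16100 + 3021) = (-16324 + 4*260/(3 - 99 - 168))/19121 = (-16324 + 4*260/(-264))*(1/19121) = (-16324 + 4*(-1/264)*260)*(1/19121) = (-16324 - 130/33)*(1/19121) = -538822/33*1/19121 = -538822/630993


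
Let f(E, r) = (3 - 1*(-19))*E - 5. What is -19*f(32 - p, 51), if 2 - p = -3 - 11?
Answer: -6593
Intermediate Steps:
p = 16 (p = 2 - (-3 - 11) = 2 - 1*(-14) = 2 + 14 = 16)
f(E, r) = -5 + 22*E (f(E, r) = (3 + 19)*E - 5 = 22*E - 5 = -5 + 22*E)
-19*f(32 - p, 51) = -19*(-5 + 22*(32 - 1*16)) = -19*(-5 + 22*(32 - 16)) = -19*(-5 + 22*16) = -19*(-5 + 352) = -19*347 = -6593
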